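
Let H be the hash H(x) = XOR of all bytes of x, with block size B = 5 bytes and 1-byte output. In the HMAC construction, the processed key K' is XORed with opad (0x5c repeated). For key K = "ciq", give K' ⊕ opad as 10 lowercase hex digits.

Key "ciq" = 63 69 71 is 3 bytes ≤ B = 5; zero-pad to 5 bytes: K' = 63 69 71 00 00.
XOR each byte with 0x5c: 63⊕5c=3f, 69⊕5c=35, 71⊕5c=2d, 00⊕5c=5c, 00⊕5c=5c.

3f352d5c5c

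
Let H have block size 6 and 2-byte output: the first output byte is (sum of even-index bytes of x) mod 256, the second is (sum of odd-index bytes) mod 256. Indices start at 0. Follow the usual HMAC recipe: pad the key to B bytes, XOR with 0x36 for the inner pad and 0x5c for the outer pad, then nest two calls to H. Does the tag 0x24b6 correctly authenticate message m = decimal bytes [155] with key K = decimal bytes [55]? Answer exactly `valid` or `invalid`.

Key decimal bytes [55] = 37 is 1 byte ≤ B = 6; zero-pad to 6 bytes: K' = 37 00 00 00 00 00.
K' ⊕ ipad = 01 36 36 36 36 36; K' ⊕ opad = 6b 5c 5c 5c 5c 5c.
Inner hash: even-index sum = 264 mod 256 = 8; odd-index sum = 162 mod 256 = 162 → 08 a2.
Outer hash (recomputed tag): even-index sum = 299 mod 256 = 43; odd-index sum = 438 mod 256 = 182 → 2b b6.
Recomputed tag = 2bb6; claimed = 24b6 → mismatch.

invalid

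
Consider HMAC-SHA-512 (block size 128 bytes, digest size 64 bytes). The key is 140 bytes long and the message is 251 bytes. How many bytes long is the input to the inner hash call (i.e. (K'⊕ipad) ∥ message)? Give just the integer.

Key is 140 > 128 bytes, so it is hashed to 64 bytes then zero-padded to 128: |K'| = 128.
Inner input = (K'⊕ipad) ∥ m → 128 + 251 = 379 bytes.

379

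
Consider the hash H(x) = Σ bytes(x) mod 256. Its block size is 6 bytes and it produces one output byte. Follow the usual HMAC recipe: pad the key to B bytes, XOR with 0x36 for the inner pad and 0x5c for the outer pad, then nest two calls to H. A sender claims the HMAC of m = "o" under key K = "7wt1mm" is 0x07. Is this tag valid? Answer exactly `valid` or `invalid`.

Key "7wt1mm" = 37 77 74 31 6d 6d is exactly B = 6 bytes: K' = 37 77 74 31 6d 6d.
K' ⊕ ipad = 01 41 42 07 5b 5b; K' ⊕ opad = 6b 2b 28 6d 31 31.
Inner hash: sum = 1+65+66+7+91+91+111 = 432; mod 256 = 176 → b0.
Outer hash (recomputed tag): sum = 107+43+40+109+49+49+176 = 573; mod 256 = 61 → 3d.
Recomputed tag = 3d; claimed = 07 → mismatch.

invalid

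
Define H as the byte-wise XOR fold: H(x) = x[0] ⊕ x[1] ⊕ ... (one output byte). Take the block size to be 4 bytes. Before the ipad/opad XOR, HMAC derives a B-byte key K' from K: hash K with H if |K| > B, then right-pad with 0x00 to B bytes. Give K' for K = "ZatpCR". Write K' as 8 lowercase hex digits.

2e000000

|K| = 6 > B = 4, so first hash the key.
H(K): XOR 5a⊕61⊕74⊕70⊕43⊕52 = 2e.
Zero-pad H(K) = 2e to 4 bytes: K' = 2e 00 00 00.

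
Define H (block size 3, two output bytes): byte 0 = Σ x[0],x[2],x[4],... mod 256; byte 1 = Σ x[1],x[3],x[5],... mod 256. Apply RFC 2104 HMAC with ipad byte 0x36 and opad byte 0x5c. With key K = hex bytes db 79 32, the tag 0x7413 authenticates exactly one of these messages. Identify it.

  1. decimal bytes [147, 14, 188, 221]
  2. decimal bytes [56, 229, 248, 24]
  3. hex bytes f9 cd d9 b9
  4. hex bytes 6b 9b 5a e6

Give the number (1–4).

Key hex bytes db 79 32 is exactly B = 3 bytes: K' = db 79 32.
K' ⊕ ipad = ed 4f 04; K' ⊕ opad = 87 25 6e.
m1: inner = H(ed 4f 04 93 0e bc dd) = dc 9e; tag = H(87 25 6e dc 9e) = 9301
m2: inner = H(ed 4f 04 38 e5 f8 18) = ee 7f; tag = H(87 25 6e ee 7f) = 7413 ← matches
m3: inner = H(ed 4f 04 f9 cd d9 b9) = 77 21; tag = H(87 25 6e 77 21) = 169c
m4: inner = H(ed 4f 04 6b 9b 5a e6) = 72 14; tag = H(87 25 6e 72 14) = 0997

2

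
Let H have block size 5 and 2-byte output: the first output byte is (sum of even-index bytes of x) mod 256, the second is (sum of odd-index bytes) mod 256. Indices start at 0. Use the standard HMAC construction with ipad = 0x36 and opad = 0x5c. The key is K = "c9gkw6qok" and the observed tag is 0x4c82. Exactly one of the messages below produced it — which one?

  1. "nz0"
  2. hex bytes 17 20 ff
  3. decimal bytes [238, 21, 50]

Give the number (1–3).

1

Key "c9gkw6qok" = 63 39 67 6b 77 36 71 6f 6b is 9 bytes > B = 5, so hash it first: H(key) = 1d 49, then zero-pad to 5 bytes: K' = 1d 49 00 00 00.
K' ⊕ ipad = 2b 7f 36 36 36; K' ⊕ opad = 41 15 5c 5c 5c.
m1: inner = H(2b 7f 36 36 36 6e 7a 30) = 11 53; tag = H(41 15 5c 5c 5c 11 53) = 4c82 ← matches
m2: inner = H(2b 7f 36 36 36 17 20 ff) = b7 cb; tag = H(41 15 5c 5c 5c b7 cb) = c428
m3: inner = H(2b 7f 36 36 36 ee 15 32) = ac d5; tag = H(41 15 5c 5c 5c ac d5) = ce1d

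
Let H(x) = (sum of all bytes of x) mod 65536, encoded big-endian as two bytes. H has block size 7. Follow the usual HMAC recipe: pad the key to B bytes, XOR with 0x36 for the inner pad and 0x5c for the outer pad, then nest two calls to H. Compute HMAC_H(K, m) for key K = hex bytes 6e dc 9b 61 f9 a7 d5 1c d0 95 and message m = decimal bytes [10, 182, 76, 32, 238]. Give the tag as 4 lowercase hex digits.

Key hex bytes 6e dc 9b 61 f9 a7 d5 1c d0 95 is 10 bytes > B = 7, so hash it first: H(key) = 06 3c, then zero-pad to 7 bytes: K' = 06 3c 00 00 00 00 00.
K' ⊕ ipad = 30 0a 36 36 36 36 36.  K' ⊕ opad = 5a 60 5c 5c 5c 5c 5c.
Inner input = (K'⊕ipad) ∥ m = 30 0a 36 36 36 36 36 ∥ 0a b6 4c 20 ee.
Inner hash: sum = 48+10+54+54+54+54+54+10+182+76+32+238 = 866 → 03 62.
Outer input = (K'⊕opad) ∥ inner = 5a 60 5c 5c 5c 5c 5c ∥ 03 62.
Outer hash (tag): sum = 90+96+92+92+92+92+92+3+98 = 747 → 02 eb.

02eb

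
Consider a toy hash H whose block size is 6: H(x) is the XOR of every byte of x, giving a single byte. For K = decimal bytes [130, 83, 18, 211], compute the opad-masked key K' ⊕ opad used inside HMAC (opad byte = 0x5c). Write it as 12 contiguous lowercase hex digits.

Key decimal bytes [130, 83, 18, 211] = 82 53 12 d3 is 4 bytes ≤ B = 6; zero-pad to 6 bytes: K' = 82 53 12 d3 00 00.
XOR each byte with 0x5c: 82⊕5c=de, 53⊕5c=0f, 12⊕5c=4e, d3⊕5c=8f, 00⊕5c=5c, 00⊕5c=5c.

de0f4e8f5c5c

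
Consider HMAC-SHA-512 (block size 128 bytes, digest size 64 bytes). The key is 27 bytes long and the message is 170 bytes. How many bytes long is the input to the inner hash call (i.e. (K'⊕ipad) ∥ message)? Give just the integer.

Key is 27 ≤ 128 bytes, zero-padded: |K'| = 128.
Inner input = (K'⊕ipad) ∥ m → 128 + 170 = 298 bytes.

298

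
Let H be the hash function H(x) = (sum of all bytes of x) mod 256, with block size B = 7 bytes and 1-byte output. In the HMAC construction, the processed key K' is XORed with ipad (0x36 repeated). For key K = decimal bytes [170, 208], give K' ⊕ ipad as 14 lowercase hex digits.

Key decimal bytes [170, 208] = aa d0 is 2 bytes ≤ B = 7; zero-pad to 7 bytes: K' = aa d0 00 00 00 00 00.
XOR each byte with 0x36: aa⊕36=9c, d0⊕36=e6, 00⊕36=36, 00⊕36=36, 00⊕36=36, 00⊕36=36, 00⊕36=36.

9ce63636363636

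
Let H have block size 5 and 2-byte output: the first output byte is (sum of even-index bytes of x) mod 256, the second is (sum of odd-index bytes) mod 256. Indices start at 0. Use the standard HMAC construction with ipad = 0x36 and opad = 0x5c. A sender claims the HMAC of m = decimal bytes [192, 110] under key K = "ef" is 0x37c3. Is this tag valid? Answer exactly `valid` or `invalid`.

Key "ef" = 65 66 is 2 bytes ≤ B = 5; zero-pad to 5 bytes: K' = 65 66 00 00 00.
K' ⊕ ipad = 53 50 36 36 36; K' ⊕ opad = 39 3a 5c 5c 5c.
Inner hash: even-index sum = 301 mod 256 = 45; odd-index sum = 326 mod 256 = 70 → 2d 46.
Outer hash (recomputed tag): even-index sum = 311 mod 256 = 55; odd-index sum = 195 mod 256 = 195 → 37 c3.
Recomputed tag = 37c3; claimed = 37c3 → match.

valid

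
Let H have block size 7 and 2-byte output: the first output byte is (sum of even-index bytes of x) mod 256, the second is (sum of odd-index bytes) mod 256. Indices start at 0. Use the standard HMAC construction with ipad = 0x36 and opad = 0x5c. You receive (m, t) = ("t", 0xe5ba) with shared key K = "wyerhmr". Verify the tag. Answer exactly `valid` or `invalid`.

invalid

Key "wyerhmr" = 77 79 65 72 68 6d 72 is exactly B = 7 bytes: K' = 77 79 65 72 68 6d 72.
K' ⊕ ipad = 41 4f 53 44 5e 5b 44; K' ⊕ opad = 2b 25 39 2e 34 31 2e.
Inner hash: even-index sum = 310 mod 256 = 54; odd-index sum = 354 mod 256 = 98 → 36 62.
Outer hash (recomputed tag): even-index sum = 296 mod 256 = 40; odd-index sum = 186 mod 256 = 186 → 28 ba.
Recomputed tag = 28ba; claimed = e5ba → mismatch.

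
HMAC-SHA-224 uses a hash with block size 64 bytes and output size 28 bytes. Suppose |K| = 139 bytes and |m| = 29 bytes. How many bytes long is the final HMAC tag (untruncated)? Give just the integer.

28

The tag is one SHA-224 digest: 28 bytes.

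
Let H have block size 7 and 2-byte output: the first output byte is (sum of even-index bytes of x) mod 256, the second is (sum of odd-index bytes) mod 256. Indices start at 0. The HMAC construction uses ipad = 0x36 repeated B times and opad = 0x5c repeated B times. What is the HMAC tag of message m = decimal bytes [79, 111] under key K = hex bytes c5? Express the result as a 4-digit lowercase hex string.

Key hex bytes c5 is 1 byte ≤ B = 7; zero-pad to 7 bytes: K' = c5 00 00 00 00 00 00.
K' ⊕ ipad = f3 36 36 36 36 36 36.  K' ⊕ opad = 99 5c 5c 5c 5c 5c 5c.
Inner input = (K'⊕ipad) ∥ m = f3 36 36 36 36 36 36 ∥ 4f 6f.
Inner hash: even-index sum = 516 mod 256 = 4; odd-index sum = 241 mod 256 = 241 → 04 f1.
Outer input = (K'⊕opad) ∥ inner = 99 5c 5c 5c 5c 5c 5c ∥ 04 f1.
Outer hash (tag): even-index sum = 670 mod 256 = 158; odd-index sum = 280 mod 256 = 24 → 9e 18.

9e18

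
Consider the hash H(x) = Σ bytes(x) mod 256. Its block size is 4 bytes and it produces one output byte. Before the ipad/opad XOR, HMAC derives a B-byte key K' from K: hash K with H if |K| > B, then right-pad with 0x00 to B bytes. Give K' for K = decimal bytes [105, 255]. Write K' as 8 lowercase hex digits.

Key decimal bytes [105, 255] = 69 ff is 2 bytes ≤ B = 4; zero-pad to 4 bytes: K' = 69 ff 00 00.

69ff0000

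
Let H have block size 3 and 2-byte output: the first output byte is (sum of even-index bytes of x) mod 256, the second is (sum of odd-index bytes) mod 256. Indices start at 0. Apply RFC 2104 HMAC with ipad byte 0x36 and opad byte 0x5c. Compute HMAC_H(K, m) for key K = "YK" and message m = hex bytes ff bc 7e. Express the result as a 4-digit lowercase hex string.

Key "YK" = 59 4b is 2 bytes ≤ B = 3; zero-pad to 3 bytes: K' = 59 4b 00.
K' ⊕ ipad = 6f 7d 36.  K' ⊕ opad = 05 17 5c.
Inner input = (K'⊕ipad) ∥ m = 6f 7d 36 ∥ ff bc 7e.
Inner hash: even-index sum = 353 mod 256 = 97; odd-index sum = 506 mod 256 = 250 → 61 fa.
Outer input = (K'⊕opad) ∥ inner = 05 17 5c ∥ 61 fa.
Outer hash (tag): even-index sum = 347 mod 256 = 91; odd-index sum = 120 mod 256 = 120 → 5b 78.

5b78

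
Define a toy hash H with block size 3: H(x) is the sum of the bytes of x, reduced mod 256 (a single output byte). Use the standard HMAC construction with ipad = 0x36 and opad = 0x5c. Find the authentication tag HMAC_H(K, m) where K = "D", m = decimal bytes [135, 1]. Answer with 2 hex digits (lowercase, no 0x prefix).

36

Key "D" = 44 is 1 byte ≤ B = 3; zero-pad to 3 bytes: K' = 44 00 00.
K' ⊕ ipad = 72 36 36.  K' ⊕ opad = 18 5c 5c.
Inner input = (K'⊕ipad) ∥ m = 72 36 36 ∥ 87 01.
Inner hash: sum = 114+54+54+135+1 = 358; mod 256 = 102 → 66.
Outer input = (K'⊕opad) ∥ inner = 18 5c 5c ∥ 66.
Outer hash (tag): sum = 24+92+92+102 = 310; mod 256 = 54 → 36.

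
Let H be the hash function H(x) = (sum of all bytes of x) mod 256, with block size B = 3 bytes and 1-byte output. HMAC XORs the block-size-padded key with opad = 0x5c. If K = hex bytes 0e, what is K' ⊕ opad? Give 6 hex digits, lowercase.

525c5c

Key hex bytes 0e is 1 byte ≤ B = 3; zero-pad to 3 bytes: K' = 0e 00 00.
XOR each byte with 0x5c: 0e⊕5c=52, 00⊕5c=5c, 00⊕5c=5c.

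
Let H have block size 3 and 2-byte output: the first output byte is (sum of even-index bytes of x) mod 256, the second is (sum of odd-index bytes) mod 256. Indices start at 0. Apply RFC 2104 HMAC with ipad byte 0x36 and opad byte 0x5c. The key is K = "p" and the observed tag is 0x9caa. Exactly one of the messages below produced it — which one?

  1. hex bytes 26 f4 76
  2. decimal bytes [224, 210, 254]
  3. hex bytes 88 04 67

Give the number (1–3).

2

Key "p" = 70 is 1 byte ≤ B = 3; zero-pad to 3 bytes: K' = 70 00 00.
K' ⊕ ipad = 46 36 36; K' ⊕ opad = 2c 5c 5c.
m1: inner = H(46 36 36 26 f4 76) = 70 d2; tag = H(2c 5c 5c 70 d2) = 5acc
m2: inner = H(46 36 36 e0 d2 fe) = 4e 14; tag = H(2c 5c 5c 4e 14) = 9caa ← matches
m3: inner = H(46 36 36 88 04 67) = 80 25; tag = H(2c 5c 5c 80 25) = addc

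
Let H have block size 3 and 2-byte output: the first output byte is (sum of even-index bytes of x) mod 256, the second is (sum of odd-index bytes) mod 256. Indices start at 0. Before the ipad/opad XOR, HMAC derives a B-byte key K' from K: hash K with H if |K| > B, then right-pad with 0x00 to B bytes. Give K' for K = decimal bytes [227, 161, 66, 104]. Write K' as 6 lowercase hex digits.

|K| = 4 > B = 3, so first hash the key.
H(K): even-index sum = 293 mod 256 = 37; odd-index sum = 265 mod 256 = 9 → 25 09.
Zero-pad H(K) = 25 09 to 3 bytes: K' = 25 09 00.

250900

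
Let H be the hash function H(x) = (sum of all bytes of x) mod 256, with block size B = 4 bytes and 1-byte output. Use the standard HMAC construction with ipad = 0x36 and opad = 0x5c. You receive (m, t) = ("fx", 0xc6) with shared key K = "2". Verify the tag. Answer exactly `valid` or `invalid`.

Key "2" = 32 is 1 byte ≤ B = 4; zero-pad to 4 bytes: K' = 32 00 00 00.
K' ⊕ ipad = 04 36 36 36; K' ⊕ opad = 6e 5c 5c 5c.
Inner hash: sum = 4+54+54+54+102+120 = 388; mod 256 = 132 → 84.
Outer hash (recomputed tag): sum = 110+92+92+92+132 = 518; mod 256 = 6 → 06.
Recomputed tag = 06; claimed = c6 → mismatch.

invalid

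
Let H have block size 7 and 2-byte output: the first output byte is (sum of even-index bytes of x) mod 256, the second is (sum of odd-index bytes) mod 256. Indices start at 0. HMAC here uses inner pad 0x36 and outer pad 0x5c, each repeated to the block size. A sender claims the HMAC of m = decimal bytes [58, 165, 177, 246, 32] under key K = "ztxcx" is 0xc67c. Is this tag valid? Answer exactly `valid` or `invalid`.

invalid

Key "ztxcx" = 7a 74 78 63 78 is 5 bytes ≤ B = 7; zero-pad to 7 bytes: K' = 7a 74 78 63 78 00 00.
K' ⊕ ipad = 4c 42 4e 55 4e 36 36; K' ⊕ opad = 26 28 24 3f 24 5c 5c.
Inner hash: even-index sum = 697 mod 256 = 185; odd-index sum = 472 mod 256 = 216 → b9 d8.
Outer hash (recomputed tag): even-index sum = 418 mod 256 = 162; odd-index sum = 380 mod 256 = 124 → a2 7c.
Recomputed tag = a27c; claimed = c67c → mismatch.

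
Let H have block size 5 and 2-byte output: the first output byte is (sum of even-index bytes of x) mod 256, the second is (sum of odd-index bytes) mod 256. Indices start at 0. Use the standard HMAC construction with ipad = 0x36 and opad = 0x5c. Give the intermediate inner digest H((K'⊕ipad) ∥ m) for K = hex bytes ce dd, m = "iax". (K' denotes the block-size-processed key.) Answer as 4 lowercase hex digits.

c502

Key hex bytes ce dd is 2 bytes ≤ B = 5; zero-pad to 5 bytes: K' = ce dd 00 00 00.
K' ⊕ ipad = f8 eb 36 36 36.
Inner input = f8 eb 36 36 36 ∥ 69 61 78.
Inner hash: even-index sum = 453 mod 256 = 197; odd-index sum = 514 mod 256 = 2 → c5 02.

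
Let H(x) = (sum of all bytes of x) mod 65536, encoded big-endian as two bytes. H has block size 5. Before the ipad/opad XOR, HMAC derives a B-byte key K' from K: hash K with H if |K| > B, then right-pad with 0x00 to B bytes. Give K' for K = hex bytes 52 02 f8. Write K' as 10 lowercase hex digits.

Key hex bytes 52 02 f8 is 3 bytes ≤ B = 5; zero-pad to 5 bytes: K' = 52 02 f8 00 00.

5202f80000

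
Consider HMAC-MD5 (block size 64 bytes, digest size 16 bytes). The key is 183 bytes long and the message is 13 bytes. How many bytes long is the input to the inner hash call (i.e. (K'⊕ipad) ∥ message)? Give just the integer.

77

Key is 183 > 64 bytes, so it is hashed to 16 bytes then zero-padded to 64: |K'| = 64.
Inner input = (K'⊕ipad) ∥ m → 64 + 13 = 77 bytes.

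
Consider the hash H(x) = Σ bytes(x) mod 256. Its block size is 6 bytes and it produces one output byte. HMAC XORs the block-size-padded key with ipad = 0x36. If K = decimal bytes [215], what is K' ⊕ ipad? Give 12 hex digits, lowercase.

Key decimal bytes [215] = d7 is 1 byte ≤ B = 6; zero-pad to 6 bytes: K' = d7 00 00 00 00 00.
XOR each byte with 0x36: d7⊕36=e1, 00⊕36=36, 00⊕36=36, 00⊕36=36, 00⊕36=36, 00⊕36=36.

e13636363636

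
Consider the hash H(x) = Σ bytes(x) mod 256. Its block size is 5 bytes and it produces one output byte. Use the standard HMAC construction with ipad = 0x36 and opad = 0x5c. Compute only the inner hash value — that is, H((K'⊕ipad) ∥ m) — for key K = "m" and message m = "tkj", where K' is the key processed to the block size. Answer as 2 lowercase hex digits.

7c

Key "m" = 6d is 1 byte ≤ B = 5; zero-pad to 5 bytes: K' = 6d 00 00 00 00.
K' ⊕ ipad = 5b 36 36 36 36.
Inner input = 5b 36 36 36 36 ∥ 74 6b 6a.
Inner hash: sum = 91+54+54+54+54+116+107+106 = 636; mod 256 = 124 → 7c.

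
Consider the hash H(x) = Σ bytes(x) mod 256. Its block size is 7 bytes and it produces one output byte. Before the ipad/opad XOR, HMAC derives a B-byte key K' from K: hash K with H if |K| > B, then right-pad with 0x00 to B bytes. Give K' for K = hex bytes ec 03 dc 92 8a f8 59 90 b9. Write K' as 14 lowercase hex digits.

81000000000000

|K| = 9 > B = 7, so first hash the key.
H(K): sum = 236+3+220+146+138+248+89+144+185 = 1409; mod 256 = 129 → 81.
Zero-pad H(K) = 81 to 7 bytes: K' = 81 00 00 00 00 00 00.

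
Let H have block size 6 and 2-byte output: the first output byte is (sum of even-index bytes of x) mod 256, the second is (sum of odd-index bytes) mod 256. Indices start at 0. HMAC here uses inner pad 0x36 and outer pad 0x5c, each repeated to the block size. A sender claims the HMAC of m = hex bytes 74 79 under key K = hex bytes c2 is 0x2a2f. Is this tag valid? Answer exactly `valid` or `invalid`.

valid

Key hex bytes c2 is 1 byte ≤ B = 6; zero-pad to 6 bytes: K' = c2 00 00 00 00 00.
K' ⊕ ipad = f4 36 36 36 36 36; K' ⊕ opad = 9e 5c 5c 5c 5c 5c.
Inner hash: even-index sum = 468 mod 256 = 212; odd-index sum = 283 mod 256 = 27 → d4 1b.
Outer hash (recomputed tag): even-index sum = 554 mod 256 = 42; odd-index sum = 303 mod 256 = 47 → 2a 2f.
Recomputed tag = 2a2f; claimed = 2a2f → match.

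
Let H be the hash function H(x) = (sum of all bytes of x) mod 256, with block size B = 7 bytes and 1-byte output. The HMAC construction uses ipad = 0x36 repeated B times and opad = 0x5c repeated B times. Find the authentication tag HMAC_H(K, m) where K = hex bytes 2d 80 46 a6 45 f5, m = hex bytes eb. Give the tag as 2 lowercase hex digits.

Key hex bytes 2d 80 46 a6 45 f5 is 6 bytes ≤ B = 7; zero-pad to 7 bytes: K' = 2d 80 46 a6 45 f5 00.
K' ⊕ ipad = 1b b6 70 90 73 c3 36.  K' ⊕ opad = 71 dc 1a fa 19 a9 5c.
Inner input = (K'⊕ipad) ∥ m = 1b b6 70 90 73 c3 36 ∥ eb.
Inner hash: sum = 27+182+112+144+115+195+54+235 = 1064; mod 256 = 40 → 28.
Outer input = (K'⊕opad) ∥ inner = 71 dc 1a fa 19 a9 5c ∥ 28.
Outer hash (tag): sum = 113+220+26+250+25+169+92+40 = 935; mod 256 = 167 → a7.

a7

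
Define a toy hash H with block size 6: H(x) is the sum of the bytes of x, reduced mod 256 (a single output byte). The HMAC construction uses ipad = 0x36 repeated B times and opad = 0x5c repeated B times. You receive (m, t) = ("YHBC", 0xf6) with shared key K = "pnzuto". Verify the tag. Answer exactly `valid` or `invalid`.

Key "pnzuto" = 70 6e 7a 75 74 6f is exactly B = 6 bytes: K' = 70 6e 7a 75 74 6f.
K' ⊕ ipad = 46 58 4c 43 42 59; K' ⊕ opad = 2c 32 26 29 28 33.
Inner hash: sum = 70+88+76+67+66+89+89+72+66+67 = 750; mod 256 = 238 → ee.
Outer hash (recomputed tag): sum = 44+50+38+41+40+51+238 = 502; mod 256 = 246 → f6.
Recomputed tag = f6; claimed = f6 → match.

valid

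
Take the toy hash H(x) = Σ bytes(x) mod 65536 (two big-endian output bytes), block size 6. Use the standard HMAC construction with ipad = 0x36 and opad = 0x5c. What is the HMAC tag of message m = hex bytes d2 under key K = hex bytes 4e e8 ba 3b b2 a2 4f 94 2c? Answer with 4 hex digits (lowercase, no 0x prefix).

Key hex bytes 4e e8 ba 3b b2 a2 4f 94 2c is 9 bytes > B = 6, so hash it first: H(key) = 04 8e, then zero-pad to 6 bytes: K' = 04 8e 00 00 00 00.
K' ⊕ ipad = 32 b8 36 36 36 36.  K' ⊕ opad = 58 d2 5c 5c 5c 5c.
Inner input = (K'⊕ipad) ∥ m = 32 b8 36 36 36 36 ∥ d2.
Inner hash: sum = 50+184+54+54+54+54+210 = 660 → 02 94.
Outer input = (K'⊕opad) ∥ inner = 58 d2 5c 5c 5c 5c ∥ 02 94.
Outer hash (tag): sum = 88+210+92+92+92+92+2+148 = 816 → 03 30.

0330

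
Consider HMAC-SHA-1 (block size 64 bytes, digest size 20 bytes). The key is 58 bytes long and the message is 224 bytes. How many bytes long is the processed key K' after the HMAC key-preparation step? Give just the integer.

Key is 58 ≤ 64 bytes, zero-padded: |K'| = 64.

64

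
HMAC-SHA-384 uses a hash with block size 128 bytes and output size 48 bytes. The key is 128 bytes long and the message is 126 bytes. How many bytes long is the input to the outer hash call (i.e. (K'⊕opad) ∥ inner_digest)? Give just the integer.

176

Key is 128 ≤ 128 bytes, zero-padded: |K'| = 128.
Outer input = (K'⊕opad) ∥ H(inner) → 128 + 48 = 176 bytes.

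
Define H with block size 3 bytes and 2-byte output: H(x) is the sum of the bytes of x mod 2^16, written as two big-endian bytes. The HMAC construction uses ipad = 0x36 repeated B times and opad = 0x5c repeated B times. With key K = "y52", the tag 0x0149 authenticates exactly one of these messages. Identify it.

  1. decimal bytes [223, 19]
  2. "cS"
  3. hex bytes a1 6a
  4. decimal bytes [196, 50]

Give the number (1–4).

4

Key "y52" = 79 35 32 is exactly B = 3 bytes: K' = 79 35 32.
K' ⊕ ipad = 4f 03 04; K' ⊕ opad = 25 69 6e.
m1: inner = H(4f 03 04 df 13) = 01 48; tag = H(25 69 6e 01 48) = 0145
m2: inner = H(4f 03 04 63 53) = 01 0c; tag = H(25 69 6e 01 0c) = 0109
m3: inner = H(4f 03 04 a1 6a) = 01 61; tag = H(25 69 6e 01 61) = 015e
m4: inner = H(4f 03 04 c4 32) = 01 4c; tag = H(25 69 6e 01 4c) = 0149 ← matches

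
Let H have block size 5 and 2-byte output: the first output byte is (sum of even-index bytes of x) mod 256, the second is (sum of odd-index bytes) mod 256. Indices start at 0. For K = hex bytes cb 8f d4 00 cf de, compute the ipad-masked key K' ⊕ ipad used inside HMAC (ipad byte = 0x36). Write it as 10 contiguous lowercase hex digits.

Key hex bytes cb 8f d4 00 cf de is 6 bytes > B = 5, so hash it first: H(key) = 6e 6d, then zero-pad to 5 bytes: K' = 6e 6d 00 00 00.
XOR each byte with 0x36: 6e⊕36=58, 6d⊕36=5b, 00⊕36=36, 00⊕36=36, 00⊕36=36.

585b363636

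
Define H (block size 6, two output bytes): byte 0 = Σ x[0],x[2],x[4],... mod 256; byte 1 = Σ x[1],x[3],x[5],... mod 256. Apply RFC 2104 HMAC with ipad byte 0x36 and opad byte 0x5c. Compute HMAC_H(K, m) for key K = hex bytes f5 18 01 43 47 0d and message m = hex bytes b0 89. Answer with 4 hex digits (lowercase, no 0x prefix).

3c1b

Key hex bytes f5 18 01 43 47 0d is exactly B = 6 bytes: K' = f5 18 01 43 47 0d.
K' ⊕ ipad = c3 2e 37 75 71 3b.  K' ⊕ opad = a9 44 5d 1f 1b 51.
Inner input = (K'⊕ipad) ∥ m = c3 2e 37 75 71 3b ∥ b0 89.
Inner hash: even-index sum = 539 mod 256 = 27; odd-index sum = 359 mod 256 = 103 → 1b 67.
Outer input = (K'⊕opad) ∥ inner = a9 44 5d 1f 1b 51 ∥ 1b 67.
Outer hash (tag): even-index sum = 316 mod 256 = 60; odd-index sum = 283 mod 256 = 27 → 3c 1b.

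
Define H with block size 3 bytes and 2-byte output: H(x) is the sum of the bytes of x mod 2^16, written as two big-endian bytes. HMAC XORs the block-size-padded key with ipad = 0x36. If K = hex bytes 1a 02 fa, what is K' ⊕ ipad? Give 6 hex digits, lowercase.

2c34cc

Key hex bytes 1a 02 fa is exactly B = 3 bytes: K' = 1a 02 fa.
XOR each byte with 0x36: 1a⊕36=2c, 02⊕36=34, fa⊕36=cc.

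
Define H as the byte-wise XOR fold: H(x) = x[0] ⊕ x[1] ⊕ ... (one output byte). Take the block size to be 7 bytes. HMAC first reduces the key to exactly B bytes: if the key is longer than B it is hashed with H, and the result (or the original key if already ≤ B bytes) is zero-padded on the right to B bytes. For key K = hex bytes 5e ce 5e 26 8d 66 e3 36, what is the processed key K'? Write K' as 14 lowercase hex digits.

d6000000000000

|K| = 8 > B = 7, so first hash the key.
H(K): XOR 5e⊕ce⊕5e⊕26⊕8d⊕66⊕e3⊕36 = d6.
Zero-pad H(K) = d6 to 7 bytes: K' = d6 00 00 00 00 00 00.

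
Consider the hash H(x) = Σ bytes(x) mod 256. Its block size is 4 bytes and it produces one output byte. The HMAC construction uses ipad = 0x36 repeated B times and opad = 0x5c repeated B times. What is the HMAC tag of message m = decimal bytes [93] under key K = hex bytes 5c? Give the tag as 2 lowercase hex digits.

7d

Key hex bytes 5c is 1 byte ≤ B = 4; zero-pad to 4 bytes: K' = 5c 00 00 00.
K' ⊕ ipad = 6a 36 36 36.  K' ⊕ opad = 00 5c 5c 5c.
Inner input = (K'⊕ipad) ∥ m = 6a 36 36 36 ∥ 5d.
Inner hash: sum = 106+54+54+54+93 = 361; mod 256 = 105 → 69.
Outer input = (K'⊕opad) ∥ inner = 00 5c 5c 5c ∥ 69.
Outer hash (tag): sum = 0+92+92+92+105 = 381; mod 256 = 125 → 7d.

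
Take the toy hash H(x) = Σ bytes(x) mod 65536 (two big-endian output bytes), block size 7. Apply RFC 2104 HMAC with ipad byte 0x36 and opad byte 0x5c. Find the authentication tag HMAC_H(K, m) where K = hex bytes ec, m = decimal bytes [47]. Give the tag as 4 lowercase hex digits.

0327

Key hex bytes ec is 1 byte ≤ B = 7; zero-pad to 7 bytes: K' = ec 00 00 00 00 00 00.
K' ⊕ ipad = da 36 36 36 36 36 36.  K' ⊕ opad = b0 5c 5c 5c 5c 5c 5c.
Inner input = (K'⊕ipad) ∥ m = da 36 36 36 36 36 36 ∥ 2f.
Inner hash: sum = 218+54+54+54+54+54+54+47 = 589 → 02 4d.
Outer input = (K'⊕opad) ∥ inner = b0 5c 5c 5c 5c 5c 5c ∥ 02 4d.
Outer hash (tag): sum = 176+92+92+92+92+92+92+2+77 = 807 → 03 27.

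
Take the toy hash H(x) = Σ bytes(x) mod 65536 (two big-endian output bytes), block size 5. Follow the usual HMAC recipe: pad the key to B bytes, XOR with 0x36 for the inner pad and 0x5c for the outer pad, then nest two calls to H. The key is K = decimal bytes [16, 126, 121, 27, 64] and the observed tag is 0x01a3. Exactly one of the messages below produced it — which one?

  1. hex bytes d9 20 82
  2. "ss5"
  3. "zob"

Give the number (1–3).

Key decimal bytes [16, 126, 121, 27, 64] = 10 7e 79 1b 40 is exactly B = 5 bytes: K' = 10 7e 79 1b 40.
K' ⊕ ipad = 26 48 4f 2d 76; K' ⊕ opad = 4c 22 25 47 1c.
m1: inner = H(26 48 4f 2d 76 d9 20 82) = 02 db; tag = H(4c 22 25 47 1c 02 db) = 01d3
m2: inner = H(26 48 4f 2d 76 73 73 35) = 02 7b; tag = H(4c 22 25 47 1c 02 7b) = 0173
m3: inner = H(26 48 4f 2d 76 7a 6f 62) = 02 ab; tag = H(4c 22 25 47 1c 02 ab) = 01a3 ← matches

3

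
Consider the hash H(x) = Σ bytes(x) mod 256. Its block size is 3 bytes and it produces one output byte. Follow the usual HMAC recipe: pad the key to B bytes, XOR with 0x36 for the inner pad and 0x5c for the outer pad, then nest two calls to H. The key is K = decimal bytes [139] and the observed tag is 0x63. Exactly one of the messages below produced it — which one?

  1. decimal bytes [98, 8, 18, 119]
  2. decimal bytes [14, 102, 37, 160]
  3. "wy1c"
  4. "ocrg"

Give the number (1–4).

4

Key decimal bytes [139] = 8b is 1 byte ≤ B = 3; zero-pad to 3 bytes: K' = 8b 00 00.
K' ⊕ ipad = bd 36 36; K' ⊕ opad = d7 5c 5c.
m1: inner = H(bd 36 36 62 08 12 77) = 1c; tag = H(d7 5c 5c 1c) = ab
m2: inner = H(bd 36 36 0e 66 25 a0) = 62; tag = H(d7 5c 5c 62) = f1
m3: inner = H(bd 36 36 77 79 31 63) = ad; tag = H(d7 5c 5c ad) = 3c
m4: inner = H(bd 36 36 6f 63 72 67) = d4; tag = H(d7 5c 5c d4) = 63 ← matches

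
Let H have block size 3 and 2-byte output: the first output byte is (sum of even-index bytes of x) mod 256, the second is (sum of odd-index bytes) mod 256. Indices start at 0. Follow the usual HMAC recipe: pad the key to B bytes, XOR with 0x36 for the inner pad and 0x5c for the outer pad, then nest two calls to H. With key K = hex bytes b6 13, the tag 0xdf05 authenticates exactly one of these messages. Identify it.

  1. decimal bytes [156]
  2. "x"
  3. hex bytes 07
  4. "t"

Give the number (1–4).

Key hex bytes b6 13 is 2 bytes ≤ B = 3; zero-pad to 3 bytes: K' = b6 13 00.
K' ⊕ ipad = 80 25 36; K' ⊕ opad = ea 4f 5c.
m1: inner = H(80 25 36 9c) = b6 c1; tag = H(ea 4f 5c b6 c1) = 0705
m2: inner = H(80 25 36 78) = b6 9d; tag = H(ea 4f 5c b6 9d) = e305
m3: inner = H(80 25 36 07) = b6 2c; tag = H(ea 4f 5c b6 2c) = 7205
m4: inner = H(80 25 36 74) = b6 99; tag = H(ea 4f 5c b6 99) = df05 ← matches

4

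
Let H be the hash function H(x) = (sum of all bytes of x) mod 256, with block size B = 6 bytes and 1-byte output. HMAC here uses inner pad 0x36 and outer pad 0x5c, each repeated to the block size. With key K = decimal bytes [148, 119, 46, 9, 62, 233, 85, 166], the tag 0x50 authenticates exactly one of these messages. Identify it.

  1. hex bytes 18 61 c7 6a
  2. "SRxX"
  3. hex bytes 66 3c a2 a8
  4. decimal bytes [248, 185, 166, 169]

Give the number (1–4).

3

Key decimal bytes [148, 119, 46, 9, 62, 233, 85, 166] = 94 77 2e 09 3e e9 55 a6 is 8 bytes > B = 6, so hash it first: H(key) = 64, then zero-pad to 6 bytes: K' = 64 00 00 00 00 00.
K' ⊕ ipad = 52 36 36 36 36 36; K' ⊕ opad = 38 5c 5c 5c 5c 5c.
m1: inner = H(52 36 36 36 36 36 18 61 c7 6a) = 0a; tag = H(38 5c 5c 5c 5c 5c 0a) = 0e
m2: inner = H(52 36 36 36 36 36 53 52 78 58) = d5; tag = H(38 5c 5c 5c 5c 5c d5) = d9
m3: inner = H(52 36 36 36 36 36 66 3c a2 a8) = 4c; tag = H(38 5c 5c 5c 5c 5c 4c) = 50 ← matches
m4: inner = H(52 36 36 36 36 36 f8 b9 a6 a9) = 60; tag = H(38 5c 5c 5c 5c 5c 60) = 64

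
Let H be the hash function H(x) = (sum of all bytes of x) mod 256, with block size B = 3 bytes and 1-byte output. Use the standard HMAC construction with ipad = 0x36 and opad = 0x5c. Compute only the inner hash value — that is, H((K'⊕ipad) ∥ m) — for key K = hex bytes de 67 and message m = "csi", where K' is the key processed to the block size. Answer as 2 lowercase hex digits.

Key hex bytes de 67 is 2 bytes ≤ B = 3; zero-pad to 3 bytes: K' = de 67 00.
K' ⊕ ipad = e8 51 36.
Inner input = e8 51 36 ∥ 63 73 69.
Inner hash: sum = 232+81+54+99+115+105 = 686; mod 256 = 174 → ae.

ae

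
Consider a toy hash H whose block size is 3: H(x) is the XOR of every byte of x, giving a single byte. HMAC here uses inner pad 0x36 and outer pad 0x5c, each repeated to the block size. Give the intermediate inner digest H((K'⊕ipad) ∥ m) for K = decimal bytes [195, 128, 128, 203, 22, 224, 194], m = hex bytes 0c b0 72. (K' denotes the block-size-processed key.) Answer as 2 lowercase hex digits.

Key decimal bytes [195, 128, 128, 203, 22, 224, 194] = c3 80 80 cb 16 e0 c2 is 7 bytes > B = 3, so hash it first: H(key) = 3c, then zero-pad to 3 bytes: K' = 3c 00 00.
K' ⊕ ipad = 0a 36 36.
Inner input = 0a 36 36 ∥ 0c b0 72.
Inner hash: XOR 0a⊕36⊕36⊕0c⊕b0⊕72 = c4.

c4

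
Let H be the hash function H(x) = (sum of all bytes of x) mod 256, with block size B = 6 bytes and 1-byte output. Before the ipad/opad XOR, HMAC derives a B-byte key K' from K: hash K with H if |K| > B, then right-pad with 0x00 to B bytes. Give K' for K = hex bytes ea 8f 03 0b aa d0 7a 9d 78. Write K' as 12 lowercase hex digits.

|K| = 9 > B = 6, so first hash the key.
H(K): sum = 234+143+3+11+170+208+122+157+120 = 1168; mod 256 = 144 → 90.
Zero-pad H(K) = 90 to 6 bytes: K' = 90 00 00 00 00 00.

900000000000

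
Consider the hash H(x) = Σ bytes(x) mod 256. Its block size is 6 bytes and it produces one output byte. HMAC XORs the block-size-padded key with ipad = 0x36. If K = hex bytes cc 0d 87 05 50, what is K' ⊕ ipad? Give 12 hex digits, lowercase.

fa3bb1336636

Key hex bytes cc 0d 87 05 50 is 5 bytes ≤ B = 6; zero-pad to 6 bytes: K' = cc 0d 87 05 50 00.
XOR each byte with 0x36: cc⊕36=fa, 0d⊕36=3b, 87⊕36=b1, 05⊕36=33, 50⊕36=66, 00⊕36=36.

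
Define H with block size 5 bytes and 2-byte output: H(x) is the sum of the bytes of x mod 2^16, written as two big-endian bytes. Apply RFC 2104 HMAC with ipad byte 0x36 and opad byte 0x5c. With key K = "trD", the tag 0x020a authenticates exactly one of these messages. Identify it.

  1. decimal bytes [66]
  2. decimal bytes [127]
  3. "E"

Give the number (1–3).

Key "trD" = 74 72 44 is 3 bytes ≤ B = 5; zero-pad to 5 bytes: K' = 74 72 44 00 00.
K' ⊕ ipad = 42 44 72 36 36; K' ⊕ opad = 28 2e 18 5c 5c.
m1: inner = H(42 44 72 36 36 42) = 01 a6; tag = H(28 2e 18 5c 5c 01 a6) = 01cd
m2: inner = H(42 44 72 36 36 7f) = 01 e3; tag = H(28 2e 18 5c 5c 01 e3) = 020a ← matches
m3: inner = H(42 44 72 36 36 45) = 01 a9; tag = H(28 2e 18 5c 5c 01 a9) = 01d0

2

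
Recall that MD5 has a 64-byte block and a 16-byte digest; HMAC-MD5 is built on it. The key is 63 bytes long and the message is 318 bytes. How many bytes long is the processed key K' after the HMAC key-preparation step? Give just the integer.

Key is 63 ≤ 64 bytes, zero-padded: |K'| = 64.

64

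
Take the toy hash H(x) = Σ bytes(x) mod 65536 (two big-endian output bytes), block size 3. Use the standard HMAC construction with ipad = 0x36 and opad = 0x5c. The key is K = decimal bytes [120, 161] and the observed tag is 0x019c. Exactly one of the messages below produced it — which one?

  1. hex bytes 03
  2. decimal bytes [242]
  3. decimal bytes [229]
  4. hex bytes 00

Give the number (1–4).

Key decimal bytes [120, 161] = 78 a1 is 2 bytes ≤ B = 3; zero-pad to 3 bytes: K' = 78 a1 00.
K' ⊕ ipad = 4e 97 36; K' ⊕ opad = 24 fd 5c.
m1: inner = H(4e 97 36 03) = 01 1e; tag = H(24 fd 5c 01 1e) = 019c ← matches
m2: inner = H(4e 97 36 f2) = 02 0d; tag = H(24 fd 5c 02 0d) = 018c
m3: inner = H(4e 97 36 e5) = 02 00; tag = H(24 fd 5c 02 00) = 017f
m4: inner = H(4e 97 36 00) = 01 1b; tag = H(24 fd 5c 01 1b) = 0199

1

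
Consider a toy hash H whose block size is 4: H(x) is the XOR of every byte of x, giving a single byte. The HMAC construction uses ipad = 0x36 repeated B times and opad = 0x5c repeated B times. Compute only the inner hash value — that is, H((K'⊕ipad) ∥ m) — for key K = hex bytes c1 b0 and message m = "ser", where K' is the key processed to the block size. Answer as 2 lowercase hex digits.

Key hex bytes c1 b0 is 2 bytes ≤ B = 4; zero-pad to 4 bytes: K' = c1 b0 00 00.
K' ⊕ ipad = f7 86 36 36.
Inner input = f7 86 36 36 ∥ 73 65 72.
Inner hash: XOR f7⊕86⊕36⊕36⊕73⊕65⊕72 = 15.

15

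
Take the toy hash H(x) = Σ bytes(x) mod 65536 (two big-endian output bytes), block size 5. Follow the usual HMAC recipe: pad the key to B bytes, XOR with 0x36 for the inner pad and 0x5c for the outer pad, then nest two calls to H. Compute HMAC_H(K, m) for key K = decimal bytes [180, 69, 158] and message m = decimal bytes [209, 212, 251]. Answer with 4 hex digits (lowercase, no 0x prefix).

Key decimal bytes [180, 69, 158] = b4 45 9e is 3 bytes ≤ B = 5; zero-pad to 5 bytes: K' = b4 45 9e 00 00.
K' ⊕ ipad = 82 73 a8 36 36.  K' ⊕ opad = e8 19 c2 5c 5c.
Inner input = (K'⊕ipad) ∥ m = 82 73 a8 36 36 ∥ d1 d4 fb.
Inner hash: sum = 130+115+168+54+54+209+212+251 = 1193 → 04 a9.
Outer input = (K'⊕opad) ∥ inner = e8 19 c2 5c 5c ∥ 04 a9.
Outer hash (tag): sum = 232+25+194+92+92+4+169 = 808 → 03 28.

0328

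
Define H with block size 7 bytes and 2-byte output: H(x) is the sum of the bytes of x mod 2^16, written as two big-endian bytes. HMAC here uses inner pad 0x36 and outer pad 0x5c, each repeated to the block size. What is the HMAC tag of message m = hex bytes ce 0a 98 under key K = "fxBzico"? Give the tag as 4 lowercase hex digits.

0227

Key "fxBzico" = 66 78 42 7a 69 63 6f is exactly B = 7 bytes: K' = 66 78 42 7a 69 63 6f.
K' ⊕ ipad = 50 4e 74 4c 5f 55 59.  K' ⊕ opad = 3a 24 1e 26 35 3f 33.
Inner input = (K'⊕ipad) ∥ m = 50 4e 74 4c 5f 55 59 ∥ ce 0a 98.
Inner hash: sum = 80+78+116+76+95+85+89+206+10+152 = 987 → 03 db.
Outer input = (K'⊕opad) ∥ inner = 3a 24 1e 26 35 3f 33 ∥ 03 db.
Outer hash (tag): sum = 58+36+30+38+53+63+51+3+219 = 551 → 02 27.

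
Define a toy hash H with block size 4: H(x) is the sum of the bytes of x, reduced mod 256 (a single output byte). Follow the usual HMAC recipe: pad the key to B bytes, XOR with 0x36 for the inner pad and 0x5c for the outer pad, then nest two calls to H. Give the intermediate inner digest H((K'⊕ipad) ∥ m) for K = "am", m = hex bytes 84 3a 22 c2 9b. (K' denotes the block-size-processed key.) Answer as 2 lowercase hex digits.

5b

Key "am" = 61 6d is 2 bytes ≤ B = 4; zero-pad to 4 bytes: K' = 61 6d 00 00.
K' ⊕ ipad = 57 5b 36 36.
Inner input = 57 5b 36 36 ∥ 84 3a 22 c2 9b.
Inner hash: sum = 87+91+54+54+132+58+34+194+155 = 859; mod 256 = 91 → 5b.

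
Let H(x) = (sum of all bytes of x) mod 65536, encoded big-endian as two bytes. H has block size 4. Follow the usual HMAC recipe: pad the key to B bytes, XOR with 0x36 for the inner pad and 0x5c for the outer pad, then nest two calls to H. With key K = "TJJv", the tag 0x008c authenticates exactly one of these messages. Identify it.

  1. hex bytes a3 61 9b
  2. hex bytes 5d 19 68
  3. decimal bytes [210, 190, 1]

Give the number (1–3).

3

Key "TJJv" = 54 4a 4a 76 is exactly B = 4 bytes: K' = 54 4a 4a 76.
K' ⊕ ipad = 62 7c 7c 40; K' ⊕ opad = 08 16 16 2a.
m1: inner = H(62 7c 7c 40 a3 61 9b) = 03 39; tag = H(08 16 16 2a 03 39) = 009a
m2: inner = H(62 7c 7c 40 5d 19 68) = 02 78; tag = H(08 16 16 2a 02 78) = 00d8
m3: inner = H(62 7c 7c 40 d2 be 01) = 03 2b; tag = H(08 16 16 2a 03 2b) = 008c ← matches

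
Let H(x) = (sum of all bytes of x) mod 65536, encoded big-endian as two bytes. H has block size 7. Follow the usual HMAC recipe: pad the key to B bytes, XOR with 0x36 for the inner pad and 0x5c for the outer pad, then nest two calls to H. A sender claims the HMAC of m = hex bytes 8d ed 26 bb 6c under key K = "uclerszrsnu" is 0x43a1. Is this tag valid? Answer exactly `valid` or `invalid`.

Key "uclerszrsnu" = 75 63 6c 65 72 73 7a 72 73 6e 75 is 11 bytes > B = 7, so hash it first: H(key) = 04 d0, then zero-pad to 7 bytes: K' = 04 d0 00 00 00 00 00.
K' ⊕ ipad = 32 e6 36 36 36 36 36; K' ⊕ opad = 58 8c 5c 5c 5c 5c 5c.
Inner hash: sum = 50+230+54+54+54+54+54+141+237+38+187+108 = 1261 → 04 ed.
Outer hash (recomputed tag): sum = 88+140+92+92+92+92+92+4+237 = 929 → 03 a1.
Recomputed tag = 03a1; claimed = 43a1 → mismatch.

invalid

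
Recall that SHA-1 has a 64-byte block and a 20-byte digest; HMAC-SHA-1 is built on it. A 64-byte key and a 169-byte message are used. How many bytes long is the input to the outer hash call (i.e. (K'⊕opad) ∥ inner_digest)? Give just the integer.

Key is 64 ≤ 64 bytes, zero-padded: |K'| = 64.
Outer input = (K'⊕opad) ∥ H(inner) → 64 + 20 = 84 bytes.

84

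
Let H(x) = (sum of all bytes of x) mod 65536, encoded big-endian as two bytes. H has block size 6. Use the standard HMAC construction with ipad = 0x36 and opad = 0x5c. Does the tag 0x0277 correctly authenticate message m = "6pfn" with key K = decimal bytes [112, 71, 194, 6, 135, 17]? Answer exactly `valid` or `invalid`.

invalid

Key decimal bytes [112, 71, 194, 6, 135, 17] = 70 47 c2 06 87 11 is exactly B = 6 bytes: K' = 70 47 c2 06 87 11.
K' ⊕ ipad = 46 71 f4 30 b1 27; K' ⊕ opad = 2c 1b 9e 5a db 4d.
Inner hash: sum = 70+113+244+48+177+39+54+112+102+110 = 1069 → 04 2d.
Outer hash (recomputed tag): sum = 44+27+158+90+219+77+4+45 = 664 → 02 98.
Recomputed tag = 0298; claimed = 0277 → mismatch.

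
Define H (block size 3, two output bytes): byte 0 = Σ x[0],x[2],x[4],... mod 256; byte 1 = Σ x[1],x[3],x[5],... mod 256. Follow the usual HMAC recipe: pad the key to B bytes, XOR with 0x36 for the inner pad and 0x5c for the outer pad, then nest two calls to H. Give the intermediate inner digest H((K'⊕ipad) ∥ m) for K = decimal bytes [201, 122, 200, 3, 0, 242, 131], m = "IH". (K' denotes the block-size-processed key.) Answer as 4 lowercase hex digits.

a0a2

Key decimal bytes [201, 122, 200, 3, 0, 242, 131] = c9 7a c8 03 00 f2 83 is 7 bytes > B = 3, so hash it first: H(key) = 14 6f, then zero-pad to 3 bytes: K' = 14 6f 00.
K' ⊕ ipad = 22 59 36.
Inner input = 22 59 36 ∥ 49 48.
Inner hash: even-index sum = 160 mod 256 = 160; odd-index sum = 162 mod 256 = 162 → a0 a2.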